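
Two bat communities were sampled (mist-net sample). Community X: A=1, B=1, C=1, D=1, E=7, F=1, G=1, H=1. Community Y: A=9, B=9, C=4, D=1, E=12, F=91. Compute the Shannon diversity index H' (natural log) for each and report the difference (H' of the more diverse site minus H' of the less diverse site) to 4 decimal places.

0.6822

Community X: N=14, proportions 0.0714286, 0.0714286, 0.0714286, 0.0714286, 0.5, 0.0714286, 0.0714286, 0.0714286, giving H' = 1.6661023 (working shown to 7 dp, full precision carried).
Community Y: N=126, proportions 0.0714286, 0.0714286, 0.031746, 0.0079365, 0.0952381, 0.7222222, giving H' = 0.9838826.
Difference = |1.6661023 − 0.9838826| = 0.6822197, i.e. 0.6822 to 4 decimal places.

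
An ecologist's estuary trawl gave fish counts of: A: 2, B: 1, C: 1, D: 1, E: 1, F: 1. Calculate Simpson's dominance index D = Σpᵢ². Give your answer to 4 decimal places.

Total N = 2+1+1+1+1+1 = 7, so the proportions are 0.285714, 0.142857, 0.142857, 0.142857, 0.142857, 0.142857 (working shown to 6 dp, full precision carried).
D = 0.285714² + 0.142857² + 0.142857² + 0.142857² + 0.142857² + 0.142857² = 0.081633 + 0.020408 + 0.020408 + 0.020408 + 0.020408 + 0.020408 = 0.183673.
To 4 decimal places, D = 0.1837.

0.1837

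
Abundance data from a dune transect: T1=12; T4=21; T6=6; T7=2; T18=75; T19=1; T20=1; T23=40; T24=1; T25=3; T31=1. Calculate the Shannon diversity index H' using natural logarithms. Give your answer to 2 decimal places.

1.53

Total N = 12+21+6+2+75+1+1+40+1+3+1 = 163, so the proportions are 0.0736, 0.1288, 0.0368, 0.0123, 0.4601, 0.0061, 0.0061, 0.2454, 0.0061, 0.0184, 0.0061 (working shown to 4 dp, full precision carried).
Each pᵢ ln pᵢ term: 0.0736×(-2.6088)=-0.1921, 0.1288×(-2.0492)=-0.2640, 0.0368×(-3.3020)=-0.1215, 0.0123×(-4.4006)=-0.0540, 0.4601×(-0.7763)=-0.3572, 0.0061×(-5.0938)=-0.0313, 0.0061×(-5.0938)=-0.0313, 0.2454×(-1.4049)=-0.3448, 0.0061×(-5.0938)=-0.0313, 0.0184×(-3.9951)=-0.0735, 0.0061×(-5.0938)=-0.0313.
Sum = -1.5321, so H' = 1.53.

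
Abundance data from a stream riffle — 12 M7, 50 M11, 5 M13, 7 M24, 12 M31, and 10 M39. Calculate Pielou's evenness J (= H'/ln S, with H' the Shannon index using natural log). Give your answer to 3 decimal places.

Total N = 12+50+5+7+12+10 = 96, so the proportions are 0.125, 0.52083, 0.05208, 0.07292, 0.125, 0.10417 (working shown to 5 dp, full precision carried).
H' = −Σ pᵢ ln pᵢ = −((-0.25993) + (-0.33975) + (-0.15390) + (-0.19093) + (-0.25993) + (-0.23560)) = 1.44004.
With S = 6 species, ln S = 1.79176, so J = 1.44004/1.79176 = 0.80370, i.e. 0.804 to 3 decimal places.

0.804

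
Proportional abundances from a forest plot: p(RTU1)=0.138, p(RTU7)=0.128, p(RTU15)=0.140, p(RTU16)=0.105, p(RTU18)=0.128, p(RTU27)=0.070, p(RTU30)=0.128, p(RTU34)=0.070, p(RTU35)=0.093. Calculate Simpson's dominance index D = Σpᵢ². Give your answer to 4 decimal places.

D = 0.138² + 0.128² + 0.14² + 0.105² + 0.128² + 0.07² + 0.128² + 0.07² + 0.093² = 0.019044 + 0.016384 + 0.019600 + 0.011025 + 0.016384 + 0.004900 + 0.016384 + 0.004900 + 0.008649 = 0.117270 (working shown to 6 dp, full precision carried).
To 4 decimal places, D = 0.1173.

0.1173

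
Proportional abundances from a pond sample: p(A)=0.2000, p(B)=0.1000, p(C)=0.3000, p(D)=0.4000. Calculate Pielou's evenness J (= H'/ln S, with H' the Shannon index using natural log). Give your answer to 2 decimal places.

0.92

H' = −Σ pᵢ ln pᵢ = −((-0.3219) + (-0.2303) + (-0.3612) + (-0.3665)) = 1.2799 (working shown to 4 dp, full precision carried).
With S = 4 species, ln S = 1.3863, so J = 1.2799/1.3863 = 0.9232, i.e. 0.92 to 2 decimal places.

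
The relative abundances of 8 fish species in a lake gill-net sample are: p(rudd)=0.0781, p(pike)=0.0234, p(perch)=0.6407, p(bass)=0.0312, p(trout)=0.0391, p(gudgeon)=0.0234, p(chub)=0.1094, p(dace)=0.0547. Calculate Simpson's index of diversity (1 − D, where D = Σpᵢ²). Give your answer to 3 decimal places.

D = 0.0781² + 0.0234² + 0.6407² + 0.0312² + 0.0391² + 0.0234² + 0.1094² + 0.0547² = 0.00610 + 0.00055 + 0.41050 + 0.00097 + 0.00153 + 0.00055 + 0.01197 + 0.00299 = 0.43515 (working shown to 5 dp, full precision carried).
So 1 − D = 0.56485, i.e. 0.565 to 3 decimal places.

0.565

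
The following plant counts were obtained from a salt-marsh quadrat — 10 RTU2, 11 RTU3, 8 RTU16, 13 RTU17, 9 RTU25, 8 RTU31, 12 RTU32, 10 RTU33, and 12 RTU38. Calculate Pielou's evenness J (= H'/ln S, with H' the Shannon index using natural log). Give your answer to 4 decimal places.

Total N = 10+11+8+13+9+8+12+10+12 = 93, so the proportions are 0.107527, 0.11828, 0.086022, 0.139785, 0.096774, 0.086022, 0.129032, 0.107527, 0.129032 (working shown to 6 dp, full precision carried).
H' = −Σ pᵢ ln pᵢ = −((-0.239786) + (-0.252492) + (-0.211024) + (-0.275048) + (-0.226004) + (-0.211024) + (-0.264218) + (-0.239786) + (-0.264218)) = 2.183602.
With S = 9 species, ln S = 2.197225, so J = 2.183602/2.197225 = 0.993800, i.e. 0.9938 to 4 decimal places.

0.9938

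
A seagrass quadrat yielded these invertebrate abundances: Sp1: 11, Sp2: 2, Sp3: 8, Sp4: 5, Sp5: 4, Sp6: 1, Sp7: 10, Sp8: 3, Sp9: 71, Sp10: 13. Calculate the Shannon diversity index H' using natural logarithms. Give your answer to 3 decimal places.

Total N = 11+2+8+5+4+1+10+3+71+13 = 128, so the proportions are 0.08594, 0.01562, 0.0625, 0.03906, 0.03125, 0.00781, 0.07812, 0.02344, 0.55469, 0.10156 (working shown to 5 dp, full precision carried).
Each pᵢ ln pᵢ term: 0.08594×(-2.45413)=-0.21090, 0.01562×(-4.15888)=-0.06498, 0.0625×(-2.77259)=-0.17329, 0.03906×(-3.24259)=-0.12666, 0.03125×(-3.46574)=-0.10830, 0.00781×(-4.85203)=-0.03791, 0.07812×(-2.54945)=-0.19918, 0.02344×(-3.75342)=-0.08797, 0.55469×(-0.58935)=-0.32691, 0.10156×(-2.28708)=-0.23228.
Sum = -1.56838, so H' = 1.568.

1.568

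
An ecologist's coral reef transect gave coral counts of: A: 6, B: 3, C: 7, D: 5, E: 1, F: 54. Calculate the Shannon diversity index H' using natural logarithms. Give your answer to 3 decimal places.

1.027

Total N = 6+3+7+5+1+54 = 76, so the proportions are 0.07895, 0.03947, 0.09211, 0.06579, 0.01316, 0.71053 (working shown to 5 dp, full precision carried).
Each pᵢ ln pᵢ term: 0.07895×(-2.53897)=-0.20045, 0.03947×(-3.23212)=-0.12758, 0.09211×(-2.38482)=-0.21965, 0.06579×(-2.72130)=-0.17903, 0.01316×(-4.33073)=-0.05698, 0.71053×(-0.34175)=-0.24282.
Sum = -1.02652, so H' = 1.027.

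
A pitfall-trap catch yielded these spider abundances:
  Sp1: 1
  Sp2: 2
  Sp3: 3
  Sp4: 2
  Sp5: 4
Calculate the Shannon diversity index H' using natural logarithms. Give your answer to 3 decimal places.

1.517

Total N = 1+2+3+2+4 = 12, so the proportions are 0.08333, 0.16667, 0.25, 0.16667, 0.33333 (working shown to 5 dp, full precision carried).
Each pᵢ ln pᵢ term: 0.08333×(-2.48491)=-0.20708, 0.16667×(-1.79176)=-0.29863, 0.25×(-1.38629)=-0.34657, 0.16667×(-1.79176)=-0.29863, 0.33333×(-1.09861)=-0.36620.
Sum = -1.51711, so H' = 1.517.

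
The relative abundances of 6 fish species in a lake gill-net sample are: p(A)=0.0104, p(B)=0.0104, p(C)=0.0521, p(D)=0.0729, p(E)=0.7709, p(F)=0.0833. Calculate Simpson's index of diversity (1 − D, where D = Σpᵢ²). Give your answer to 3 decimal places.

D = 0.0104² + 0.0104² + 0.0521² + 0.0729² + 0.7709² + 0.0833² = 0.00011 + 0.00011 + 0.00271 + 0.00531 + 0.59429 + 0.00694 = 0.60947 (working shown to 5 dp, full precision carried).
So 1 − D = 0.39053, i.e. 0.391 to 3 decimal places.

0.391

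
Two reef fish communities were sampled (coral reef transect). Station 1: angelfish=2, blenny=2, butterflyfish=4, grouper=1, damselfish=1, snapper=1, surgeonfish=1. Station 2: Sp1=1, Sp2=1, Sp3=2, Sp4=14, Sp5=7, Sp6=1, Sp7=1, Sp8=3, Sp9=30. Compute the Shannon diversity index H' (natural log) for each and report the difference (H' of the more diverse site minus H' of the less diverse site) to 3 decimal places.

Station 1: N=12, proportions 0.16667, 0.16667, 0.33333, 0.08333, 0.08333, 0.08333, 0.08333, giving H' = 1.79176 (working shown to 5 dp, full precision carried).
Station 2: N=60, proportions 0.01667, 0.01667, 0.03333, 0.23333, 0.11667, 0.01667, 0.01667, 0.05, 0.5, giving H' = 1.47291.
Difference = |1.79176 − 1.47291| = 0.31885, i.e. 0.319 to 3 decimal places.

0.319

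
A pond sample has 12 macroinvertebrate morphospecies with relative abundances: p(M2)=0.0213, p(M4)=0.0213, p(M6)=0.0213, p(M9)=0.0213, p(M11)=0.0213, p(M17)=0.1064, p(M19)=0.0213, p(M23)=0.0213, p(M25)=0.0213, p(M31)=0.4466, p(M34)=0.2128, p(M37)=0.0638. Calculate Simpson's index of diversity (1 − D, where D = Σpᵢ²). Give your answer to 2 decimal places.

0.74

D = 0.0213² + 0.0213² + 0.0213² + 0.0213² + 0.0213² + 0.1064² + 0.0213² + 0.0213² + 0.0213² + 0.4466² + 0.2128² + 0.0638² = 0.0005 + 0.0005 + 0.0005 + 0.0005 + 0.0005 + 0.0113 + 0.0005 + 0.0005 + 0.0005 + 0.1995 + 0.0453 + 0.0041 = 0.2638 (working shown to 4 dp, full precision carried).
So 1 − D = 0.7362, i.e. 0.74 to 2 decimal places.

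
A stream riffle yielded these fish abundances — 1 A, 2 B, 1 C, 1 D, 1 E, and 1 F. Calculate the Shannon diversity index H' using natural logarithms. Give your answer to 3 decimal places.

Total N = 1+2+1+1+1+1 = 7, so the proportions are 0.14286, 0.28571, 0.14286, 0.14286, 0.14286, 0.14286 (working shown to 5 dp, full precision carried).
Each pᵢ ln pᵢ term: 0.14286×(-1.94591)=-0.27799, 0.28571×(-1.25276)=-0.35793, 0.14286×(-1.94591)=-0.27799, 0.14286×(-1.94591)=-0.27799, 0.14286×(-1.94591)=-0.27799, 0.14286×(-1.94591)=-0.27799.
Sum = -1.74787, so H' = 1.748.

1.748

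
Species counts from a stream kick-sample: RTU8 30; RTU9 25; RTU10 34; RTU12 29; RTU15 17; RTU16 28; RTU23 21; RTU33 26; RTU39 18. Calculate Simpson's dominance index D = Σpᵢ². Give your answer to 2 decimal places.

Total N = 30+25+34+29+17+28+21+26+18 = 228, so the proportions are 0.1316, 0.1096, 0.1491, 0.1272, 0.0746, 0.1228, 0.0921, 0.114, 0.0789 (working shown to 4 dp, full precision carried).
D = 0.1316² + 0.1096² + 0.1491² + 0.1272² + 0.0746² + 0.1228² + 0.0921² + 0.114² + 0.0789² = 0.0173 + 0.0120 + 0.0222 + 0.0162 + 0.0056 + 0.0151 + 0.0085 + 0.0130 + 0.0062 = 0.1161.
To 2 decimal places, D = 0.12.

0.12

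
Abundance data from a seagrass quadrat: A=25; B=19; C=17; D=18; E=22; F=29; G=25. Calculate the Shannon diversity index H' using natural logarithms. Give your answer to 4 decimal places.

1.9290

Total N = 25+19+17+18+22+29+25 = 155, so the proportions are 0.16129, 0.122581, 0.109677, 0.116129, 0.141935, 0.187097, 0.16129 (working shown to 6 dp, full precision carried).
Each pᵢ ln pᵢ term: 0.16129×(-1.824549)=-0.294282, 0.122581×(-2.098986)=-0.257295, 0.109677×(-2.210212)=-0.242410, 0.116129×(-2.153053)=-0.250032, 0.141935×(-1.952383)=-0.277112, 0.187097×(-1.676129)=-0.313598, 0.16129×(-1.824549)=-0.294282.
Sum = -1.929012, so H' = 1.9290.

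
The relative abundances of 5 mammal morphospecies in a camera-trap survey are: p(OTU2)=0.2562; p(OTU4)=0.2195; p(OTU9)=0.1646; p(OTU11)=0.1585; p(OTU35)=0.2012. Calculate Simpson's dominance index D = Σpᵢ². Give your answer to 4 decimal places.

D = 0.2562² + 0.2195² + 0.1646² + 0.1585² + 0.2012² = 0.065638 + 0.048180 + 0.027093 + 0.025122 + 0.040481 = 0.206516 (working shown to 6 dp, full precision carried).
To 4 decimal places, D = 0.2065.

0.2065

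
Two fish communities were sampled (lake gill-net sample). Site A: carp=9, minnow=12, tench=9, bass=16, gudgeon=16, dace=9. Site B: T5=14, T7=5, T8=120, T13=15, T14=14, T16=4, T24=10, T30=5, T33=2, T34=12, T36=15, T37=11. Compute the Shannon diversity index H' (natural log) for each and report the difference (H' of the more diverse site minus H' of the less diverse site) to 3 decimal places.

0.003

Site A: N=71, proportions 0.12676, 0.16901, 0.12676, 0.22535, 0.22535, 0.12676, giving H' = 1.75751 (working shown to 5 dp, full precision carried).
Site B: N=227, proportions 0.06167, 0.02203, 0.52863, 0.06608, 0.06167, 0.01762, 0.04405, 0.02203, 0.00881, 0.05286, 0.06608, 0.04846, giving H' = 1.76027.
Difference = |1.75751 − 1.76027| = 0.00276, i.e. 0.003 to 3 decimal places.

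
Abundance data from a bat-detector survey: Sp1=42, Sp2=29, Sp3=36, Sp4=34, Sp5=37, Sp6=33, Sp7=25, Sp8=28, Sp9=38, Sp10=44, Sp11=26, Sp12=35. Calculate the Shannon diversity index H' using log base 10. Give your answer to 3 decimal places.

1.073

Total N = 42+29+36+34+37+33+25+28+38+44+26+35 = 407, so the proportions are 0.10319, 0.07125, 0.08845, 0.08354, 0.09091, 0.08108, 0.06143, 0.0688, 0.09337, 0.10811, 0.06388, 0.086 (working shown to 5 dp, full precision carried).
Each pᵢ log₁₀ pᵢ term: 0.10319×(-0.98635)=-0.10178, 0.07125×(-1.14720)=-0.08174, 0.08845×(-1.05329)=-0.09317, 0.08354×(-1.07812)=-0.09006, 0.09091×(-1.04139)=-0.09467, 0.08108×(-1.09108)=-0.08847, 0.06143×(-1.21165)=-0.07443, 0.0688×(-1.16244)=-0.07997, 0.09337×(-1.02981)=-0.09615, 0.10811×(-0.96614)=-0.10445, 0.06388×(-1.19462)=-0.07631, 0.086×(-1.06553)=-0.09163.
Sum = -1.07283, so H' = 1.073.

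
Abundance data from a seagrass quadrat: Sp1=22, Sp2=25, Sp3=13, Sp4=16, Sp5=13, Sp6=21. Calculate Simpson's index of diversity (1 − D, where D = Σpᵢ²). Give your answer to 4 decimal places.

0.8228

Total N = 22+25+13+16+13+21 = 110, so the proportions are 0.2, 0.227273, 0.118182, 0.145455, 0.118182, 0.190909 (working shown to 6 dp, full precision carried).
D = 0.2² + 0.227273² + 0.118182² + 0.145455² + 0.118182² + 0.190909² = 0.040000 + 0.051653 + 0.013967 + 0.021157 + 0.013967 + 0.036446 = 0.177190.
So 1 − D = 0.822810, i.e. 0.8228 to 4 decimal places.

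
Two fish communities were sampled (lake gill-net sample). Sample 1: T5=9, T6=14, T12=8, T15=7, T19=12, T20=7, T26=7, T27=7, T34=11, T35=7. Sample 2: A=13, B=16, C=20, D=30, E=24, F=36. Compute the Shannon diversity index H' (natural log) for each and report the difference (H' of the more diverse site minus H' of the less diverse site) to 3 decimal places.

0.534

Sample 1: N=89, proportions 0.101124, 0.157303, 0.089888, 0.078652, 0.134831, 0.078652, 0.078652, 0.078652, 0.123596, 0.078652, giving H' = 2.267738 (working shown to 6 dp, full precision carried).
Sample 2: N=139, proportions 0.093525, 0.115108, 0.143885, 0.215827, 0.172662, 0.258993, giving H' = 1.733493.
Difference = |2.267738 − 1.733493| = 0.534245, i.e. 0.534 to 3 decimal places.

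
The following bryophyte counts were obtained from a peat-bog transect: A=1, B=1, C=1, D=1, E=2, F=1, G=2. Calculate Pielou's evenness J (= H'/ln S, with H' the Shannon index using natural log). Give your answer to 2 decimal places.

0.97

Total N = 1+1+1+1+2+1+2 = 9, so the proportions are 0.1111, 0.1111, 0.1111, 0.1111, 0.2222, 0.1111, 0.2222 (working shown to 4 dp, full precision carried).
H' = −Σ pᵢ ln pᵢ = −((-0.2441) + (-0.2441) + (-0.2441) + (-0.2441) + (-0.3342) + (-0.2441) + (-0.3342)) = 1.8892.
With S = 7 species, ln S = 1.9459, so J = 1.8892/1.9459 = 0.9708, i.e. 0.97 to 2 decimal places.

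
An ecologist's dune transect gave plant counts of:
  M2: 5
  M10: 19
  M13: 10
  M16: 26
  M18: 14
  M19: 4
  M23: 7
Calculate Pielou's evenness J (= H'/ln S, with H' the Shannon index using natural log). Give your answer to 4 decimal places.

0.9056

Total N = 5+19+10+26+14+4+7 = 85, so the proportions are 0.058824, 0.223529, 0.117647, 0.305882, 0.164706, 0.047059, 0.082353 (working shown to 6 dp, full precision carried).
H' = −Σ pᵢ ln pᵢ = −((-0.166660) + (-0.334895) + (-0.251772) + (-0.362334) + (-0.297063) + (-0.143829) + (-0.205614)) = 1.762166.
With S = 7 species, ln S = 1.945910, so J = 1.762166/1.945910 = 0.905574, i.e. 0.9056 to 4 decimal places.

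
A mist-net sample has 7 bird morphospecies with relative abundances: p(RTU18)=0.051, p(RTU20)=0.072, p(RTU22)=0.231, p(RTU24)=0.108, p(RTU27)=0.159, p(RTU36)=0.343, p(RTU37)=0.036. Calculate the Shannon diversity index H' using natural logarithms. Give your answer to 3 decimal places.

Each pᵢ ln pᵢ term (working shown to 5 dp, full precision carried): 0.051×(-2.97593)=-0.15177, 0.072×(-2.63109)=-0.18944, 0.231×(-1.46534)=-0.33849, 0.108×(-2.22562)=-0.24037, 0.159×(-1.83885)=-0.29238, 0.343×(-1.07002)=-0.36702, 0.036×(-3.32424)=-0.11967.
Sum = -1.69914, so H' = 1.699.

1.699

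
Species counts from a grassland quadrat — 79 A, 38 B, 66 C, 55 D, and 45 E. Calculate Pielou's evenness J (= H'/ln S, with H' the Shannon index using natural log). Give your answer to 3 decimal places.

Total N = 79+38+66+55+45 = 283, so the proportions are 0.27915, 0.13428, 0.23322, 0.19435, 0.15901 (working shown to 5 dp, full precision carried).
H' = −Σ pᵢ ln pᵢ = −((-0.35620) + (-0.26961) + (-0.33951) + (-0.31836) + (-0.29239)) = 1.57607.
With S = 5 species, ln S = 1.60944, so J = 1.57607/1.60944 = 0.97926, i.e. 0.979 to 3 decimal places.

0.979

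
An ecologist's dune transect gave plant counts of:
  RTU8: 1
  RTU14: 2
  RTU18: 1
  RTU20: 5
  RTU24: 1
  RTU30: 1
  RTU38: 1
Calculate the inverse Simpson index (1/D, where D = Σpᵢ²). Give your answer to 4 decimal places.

4.2353

Total N = 1+2+1+5+1+1+1 = 12, so the proportions are 0.08333333, 0.16666667, 0.08333333, 0.41666667, 0.08333333, 0.08333333, 0.08333333 (working shown to 8 dp, full precision carried).
D = 0.08333333² + 0.16666667² + 0.08333333² + 0.41666667² + 0.08333333² + 0.08333333² + 0.08333333² = 0.00694444 + 0.02777778 + 0.00694444 + 0.17361111 + 0.00694444 + 0.00694444 + 0.00694444 = 0.23611111.
So 1/D = 4.235294, i.e. 4.2353 to 4 decimal places.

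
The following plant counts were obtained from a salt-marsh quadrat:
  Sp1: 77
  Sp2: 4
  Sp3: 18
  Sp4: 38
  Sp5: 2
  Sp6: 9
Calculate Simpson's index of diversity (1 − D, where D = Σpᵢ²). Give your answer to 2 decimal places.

Total N = 77+4+18+38+2+9 = 148, so the proportions are 0.5203, 0.027, 0.1216, 0.2568, 0.0135, 0.0608 (working shown to 4 dp, full precision carried).
D = 0.5203² + 0.027² + 0.1216² + 0.2568² + 0.0135² + 0.0608² = 0.2707 + 0.0007 + 0.0148 + 0.0659 + 0.0002 + 0.0037 = 0.3560.
So 1 − D = 0.6440, i.e. 0.64 to 2 decimal places.

0.64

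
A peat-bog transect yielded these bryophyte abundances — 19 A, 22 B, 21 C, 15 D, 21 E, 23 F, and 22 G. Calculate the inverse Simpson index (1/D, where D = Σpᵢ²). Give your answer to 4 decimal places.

6.8968

Total N = 19+22+21+15+21+23+22 = 143, so the proportions are 0.13286713, 0.15384615, 0.14685315, 0.1048951, 0.14685315, 0.16083916, 0.15384615 (working shown to 8 dp, full precision carried).
D = 0.13286713² + 0.15384615² + 0.14685315² + 0.1048951² + 0.14685315² + 0.16083916² + 0.15384615² = 0.01765367 + 0.02366864 + 0.02156585 + 0.01100298 + 0.02156585 + 0.02586924 + 0.02366864 = 0.14499487.
So 1/D = 6.896796, i.e. 6.8968 to 4 decimal places.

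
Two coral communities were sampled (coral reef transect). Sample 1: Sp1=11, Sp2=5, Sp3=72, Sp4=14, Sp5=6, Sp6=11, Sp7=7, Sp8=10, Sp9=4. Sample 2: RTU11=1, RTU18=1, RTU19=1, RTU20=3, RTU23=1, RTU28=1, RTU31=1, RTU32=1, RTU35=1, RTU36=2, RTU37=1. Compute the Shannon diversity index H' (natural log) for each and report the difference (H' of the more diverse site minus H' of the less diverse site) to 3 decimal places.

Sample 1: N=140, proportions 0.07857, 0.03571, 0.51429, 0.1, 0.04286, 0.07857, 0.05, 0.07143, 0.02857, giving H' = 1.66585 (working shown to 5 dp, full precision carried).
Sample 2: N=14, proportions 0.07143, 0.07143, 0.07143, 0.21429, 0.07143, 0.07143, 0.07143, 0.07143, 0.07143, 0.14286, 0.07143, giving H' = 2.30462.
Difference = |1.66585 − 2.30462| = 0.63877, i.e. 0.639 to 3 decimal places.

0.639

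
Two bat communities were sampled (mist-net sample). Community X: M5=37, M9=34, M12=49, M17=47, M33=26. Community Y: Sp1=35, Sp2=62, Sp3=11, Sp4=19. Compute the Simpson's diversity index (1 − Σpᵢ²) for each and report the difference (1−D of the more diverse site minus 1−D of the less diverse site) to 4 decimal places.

0.1345

Community X: N=193, proportions 0.19171, 0.176166, 0.253886, 0.243523, 0.134715, giving 1−D = 0.790303 (working shown to 6 dp, full precision carried).
Community Y: N=127, proportions 0.275591, 0.488189, 0.086614, 0.149606, giving 1−D = 0.655837.
Difference = |0.790303 − 0.655837| = 0.134466, i.e. 0.1345 to 4 decimal places.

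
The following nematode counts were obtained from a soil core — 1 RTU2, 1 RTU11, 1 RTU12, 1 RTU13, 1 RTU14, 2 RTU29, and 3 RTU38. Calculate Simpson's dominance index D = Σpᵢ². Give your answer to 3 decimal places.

0.180

Total N = 1+1+1+1+1+2+3 = 10, so the proportions are 0.1, 0.1, 0.1, 0.1, 0.1, 0.2, 0.3 (working shown to 5 dp, full precision carried).
D = 0.1² + 0.1² + 0.1² + 0.1² + 0.1² + 0.2² + 0.3² = 0.01000 + 0.01000 + 0.01000 + 0.01000 + 0.01000 + 0.04000 + 0.09000 = 0.18000.
To 3 decimal places, D = 0.180.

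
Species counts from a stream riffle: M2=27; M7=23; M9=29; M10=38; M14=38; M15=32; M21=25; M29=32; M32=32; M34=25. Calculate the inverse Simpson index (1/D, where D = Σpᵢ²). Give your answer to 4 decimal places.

Total N = 27+23+29+38+38+32+25+32+32+25 = 301, so the proportions are 0.089701, 0.07641196, 0.09634551, 0.12624585, 0.12624585, 0.10631229, 0.08305648, 0.10631229, 0.10631229, 0.08305648 (working shown to 8 dp, full precision carried).
D = 0.089701² + 0.07641196² + 0.09634551² + 0.12624585² + 0.12624585² + 0.10631229² + 0.08305648² + 0.10631229² + 0.10631229² + 0.08305648² = 0.00804627 + 0.00583879 + 0.00928246 + 0.01593801 + 0.01593801 + 0.01130230 + 0.00689838 + 0.01130230 + 0.01130230 + 0.00689838 = 0.10274721.
So 1/D = 9.732624, i.e. 9.7326 to 4 decimal places.

9.7326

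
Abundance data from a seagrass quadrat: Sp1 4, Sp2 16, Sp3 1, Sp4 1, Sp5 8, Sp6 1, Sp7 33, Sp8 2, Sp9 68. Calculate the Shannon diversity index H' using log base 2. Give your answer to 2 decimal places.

Total N = 4+16+1+1+8+1+33+2+68 = 134, so the proportions are 0.0299, 0.1194, 0.0075, 0.0075, 0.0597, 0.0075, 0.2463, 0.0149, 0.5075 (working shown to 4 dp, full precision carried).
Each pᵢ log₂ pᵢ term: 0.0299×(-5.0661)=-0.1512, 0.1194×(-3.0661)=-0.3661, 0.0075×(-7.0661)=-0.0527, 0.0075×(-7.0661)=-0.0527, 0.0597×(-4.0661)=-0.2428, 0.0075×(-7.0661)=-0.0527, 0.2463×(-2.0217)=-0.4979, 0.0149×(-6.0661)=-0.0905, 0.5075×(-0.9786)=-0.4966.
Sum = -2.0033, so H' = 2.00.

2.00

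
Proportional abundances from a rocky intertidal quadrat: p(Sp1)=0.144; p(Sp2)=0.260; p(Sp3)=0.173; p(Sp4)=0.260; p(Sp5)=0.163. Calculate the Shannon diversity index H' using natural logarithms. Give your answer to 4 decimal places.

Each pᵢ ln pᵢ term (working shown to 6 dp, full precision carried): 0.144×(-1.937942)=-0.279064, 0.26×(-1.347074)=-0.350239, 0.173×(-1.754464)=-0.303522, 0.26×(-1.347074)=-0.350239, 0.163×(-1.814005)=-0.295683.
Sum = -1.578747, so H' = 1.5787.

1.5787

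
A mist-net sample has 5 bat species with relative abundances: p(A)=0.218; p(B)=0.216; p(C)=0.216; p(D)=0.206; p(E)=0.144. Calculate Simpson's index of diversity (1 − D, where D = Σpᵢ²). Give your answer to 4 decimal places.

0.7960

D = 0.218² + 0.216² + 0.216² + 0.206² + 0.144² = 0.047524 + 0.046656 + 0.046656 + 0.042436 + 0.020736 = 0.204008 (working shown to 6 dp, full precision carried).
So 1 − D = 0.795992, i.e. 0.7960 to 4 decimal places.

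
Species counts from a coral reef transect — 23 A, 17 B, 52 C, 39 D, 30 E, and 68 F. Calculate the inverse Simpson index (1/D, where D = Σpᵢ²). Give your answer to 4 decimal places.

4.9627

Total N = 23+17+52+39+30+68 = 229, so the proportions are 0.10043668, 0.07423581, 0.22707424, 0.17030568, 0.13100437, 0.29694323 (working shown to 8 dp, full precision carried).
D = 0.10043668² + 0.07423581² + 0.22707424² + 0.17030568² + 0.13100437² + 0.29694323² = 0.01008753 + 0.00551096 + 0.05156271 + 0.02900402 + 0.01716214 + 0.08817528 = 0.20150264.
So 1/D = 4.962714, i.e. 4.9627 to 4 decimal places.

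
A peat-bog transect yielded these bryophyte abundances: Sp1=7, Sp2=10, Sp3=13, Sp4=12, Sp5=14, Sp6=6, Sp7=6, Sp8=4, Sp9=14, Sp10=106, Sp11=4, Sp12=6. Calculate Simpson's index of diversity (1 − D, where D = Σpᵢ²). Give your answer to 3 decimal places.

Total N = 7+10+13+12+14+6+6+4+14+106+4+6 = 202, so the proportions are 0.03465, 0.0495, 0.06436, 0.05941, 0.06931, 0.0297, 0.0297, 0.0198, 0.06931, 0.52475, 0.0198, 0.0297 (working shown to 5 dp, full precision carried).
D = 0.03465² + 0.0495² + 0.06436² + 0.05941² + 0.06931² + 0.0297² + 0.0297² + 0.0198² + 0.06931² + 0.52475² + 0.0198² + 0.0297² = 0.00120 + 0.00245 + 0.00414 + 0.00353 + 0.00480 + 0.00088 + 0.00088 + 0.00039 + 0.00480 + 0.27537 + 0.00039 + 0.00088 = 0.29973.
So 1 − D = 0.70027, i.e. 0.700 to 3 decimal places.

0.700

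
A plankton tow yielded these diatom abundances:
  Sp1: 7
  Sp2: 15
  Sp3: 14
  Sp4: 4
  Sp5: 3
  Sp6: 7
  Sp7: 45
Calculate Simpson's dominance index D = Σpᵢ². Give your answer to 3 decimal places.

Total N = 7+15+14+4+3+7+45 = 95, so the proportions are 0.07368, 0.15789, 0.14737, 0.04211, 0.03158, 0.07368, 0.47368 (working shown to 5 dp, full precision carried).
D = 0.07368² + 0.15789² + 0.14737² + 0.04211² + 0.03158² + 0.07368² + 0.47368² = 0.00543 + 0.02493 + 0.02172 + 0.00177 + 0.00100 + 0.00543 + 0.22438 = 0.28465.
To 3 decimal places, D = 0.285.

0.285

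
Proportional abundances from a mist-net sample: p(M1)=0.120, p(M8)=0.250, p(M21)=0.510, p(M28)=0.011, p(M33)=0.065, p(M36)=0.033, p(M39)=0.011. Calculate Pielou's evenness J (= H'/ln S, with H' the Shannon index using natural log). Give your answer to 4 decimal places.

H' = −Σ pᵢ ln pᵢ = −((-0.254432) + (-0.346574) + (-0.343406) + (-0.049608) + (-0.177669) + (-0.112571) + (-0.049608)) = 1.333868 (working shown to 6 dp, full precision carried).
With S = 7 species, ln S = 1.945910, so J = 1.333868/1.945910 = 0.685473, i.e. 0.6855 to 4 decimal places.

0.6855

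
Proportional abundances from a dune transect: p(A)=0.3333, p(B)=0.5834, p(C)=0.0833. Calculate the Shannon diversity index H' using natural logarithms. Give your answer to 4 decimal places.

Each pᵢ ln pᵢ term (working shown to 6 dp, full precision carried): 0.3333×(-1.098712)=-0.366201, 0.5834×(-0.538882)=-0.314384, 0.0833×(-2.485307)=-0.207026.
Sum = -0.887611, so H' = 0.8876.

0.8876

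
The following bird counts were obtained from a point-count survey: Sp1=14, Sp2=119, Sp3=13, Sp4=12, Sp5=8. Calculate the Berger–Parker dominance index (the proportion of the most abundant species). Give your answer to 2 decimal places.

0.72

Total N = 14+119+13+12+8 = 166, so the proportions are 0.0843, 0.7169, 0.0783, 0.0723, 0.0482 (working shown to 4 dp, full precision carried).
The largest proportion is 0.7169, i.e. d = 0.72 to 2 decimal places.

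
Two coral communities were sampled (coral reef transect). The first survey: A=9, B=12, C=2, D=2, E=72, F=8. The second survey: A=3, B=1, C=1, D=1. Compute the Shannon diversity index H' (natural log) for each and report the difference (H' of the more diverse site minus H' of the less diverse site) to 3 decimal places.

0.178

The first survey: N=105, proportions 0.085714, 0.114286, 0.019048, 0.019048, 0.685714, 0.07619, giving H' = 1.064227 (working shown to 6 dp, full precision carried).
The second survey: N=6, proportions 0.5, 0.166667, 0.166667, 0.166667, giving H' = 1.242453.
Difference = |1.064227 − 1.242453| = 0.178226, i.e. 0.178 to 3 decimal places.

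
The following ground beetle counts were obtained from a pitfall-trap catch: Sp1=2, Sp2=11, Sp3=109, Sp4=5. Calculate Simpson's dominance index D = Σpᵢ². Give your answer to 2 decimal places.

0.75

Total N = 2+11+109+5 = 127, so the proportions are 0.0157, 0.0866, 0.8583, 0.0394 (working shown to 4 dp, full precision carried).
D = 0.0157² + 0.0866² + 0.8583² + 0.0394² = 0.0002 + 0.0075 + 0.7366 + 0.0016 = 0.7459.
To 2 decimal places, D = 0.75.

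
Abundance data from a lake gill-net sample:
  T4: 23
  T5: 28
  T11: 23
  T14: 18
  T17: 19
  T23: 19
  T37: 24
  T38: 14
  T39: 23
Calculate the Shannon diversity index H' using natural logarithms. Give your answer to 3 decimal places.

2.180

Total N = 23+28+23+18+19+19+24+14+23 = 191, so the proportions are 0.12042, 0.1466, 0.12042, 0.09424, 0.09948, 0.09948, 0.12565, 0.0733, 0.12042 (working shown to 5 dp, full precision carried).
Each pᵢ ln pᵢ term: 0.12042×(-2.11678)=-0.25490, 0.1466×(-1.92007)=-0.28148, 0.12042×(-2.11678)=-0.25490, 0.09424×(-2.36190)=-0.22259, 0.09948×(-2.30783)=-0.22958, 0.09948×(-2.30783)=-0.22958, 0.12565×(-2.07422)=-0.26063, 0.0733×(-2.61322)=-0.19154, 0.12042×(-2.11678)=-0.25490.
Sum = -2.18009, so H' = 2.180.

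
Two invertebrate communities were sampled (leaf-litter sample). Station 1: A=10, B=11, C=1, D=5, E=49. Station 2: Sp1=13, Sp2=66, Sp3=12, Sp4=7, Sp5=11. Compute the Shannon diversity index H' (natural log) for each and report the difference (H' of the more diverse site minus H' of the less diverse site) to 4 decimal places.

0.1424

Station 1: N=76, proportions 0.1315789, 0.1447368, 0.0131579, 0.0657895, 0.6447368, giving H' = 1.0656138 (working shown to 7 dp, full precision carried).
Station 2: N=109, proportions 0.1192661, 0.6055046, 0.1100917, 0.0642202, 0.1009174, giving H' = 1.2080575.
Difference = |1.0656138 − 1.2080575| = 0.1424437, i.e. 0.1424 to 4 decimal places.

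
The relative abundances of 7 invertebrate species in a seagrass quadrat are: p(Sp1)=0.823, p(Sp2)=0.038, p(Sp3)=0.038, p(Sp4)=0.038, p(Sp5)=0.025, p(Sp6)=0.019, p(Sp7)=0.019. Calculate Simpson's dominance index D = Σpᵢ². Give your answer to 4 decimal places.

D = 0.823² + 0.038² + 0.038² + 0.038² + 0.025² + 0.019² + 0.019² = 0.677329 + 0.001444 + 0.001444 + 0.001444 + 0.000625 + 0.000361 + 0.000361 = 0.683008 (working shown to 6 dp, full precision carried).
To 4 decimal places, D = 0.6830.

0.6830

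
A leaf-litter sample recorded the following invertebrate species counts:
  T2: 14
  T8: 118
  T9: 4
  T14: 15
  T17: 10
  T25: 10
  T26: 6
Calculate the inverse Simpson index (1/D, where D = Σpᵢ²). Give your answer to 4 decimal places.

Total N = 14+118+4+15+10+10+6 = 177, so the proportions are 0.079096, 0.6666667, 0.0225989, 0.0847458, 0.0564972, 0.0564972, 0.0338983 (working shown to 7 dp, full precision carried).
D = 0.079096² + 0.6666667² + 0.0225989² + 0.0847458² + 0.0564972² + 0.0564972² + 0.0338983² = 0.0062562 + 0.4444444 + 0.0005107 + 0.0071818 + 0.0031919 + 0.0031919 + 0.0011491 = 0.4659261.
So 1/D = 2.146263, i.e. 2.1463 to 4 decimal places.

2.1463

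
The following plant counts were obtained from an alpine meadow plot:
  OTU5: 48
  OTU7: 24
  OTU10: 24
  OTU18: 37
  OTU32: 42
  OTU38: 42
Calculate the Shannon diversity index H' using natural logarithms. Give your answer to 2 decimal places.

1.76

Total N = 48+24+24+37+42+42 = 217, so the proportions are 0.2212, 0.1106, 0.1106, 0.1705, 0.1935, 0.1935 (working shown to 4 dp, full precision carried).
Each pᵢ ln pᵢ term: 0.2212×(-1.5087)=-0.3337, 0.1106×(-2.2018)=-0.2435, 0.1106×(-2.2018)=-0.2435, 0.1705×(-1.7690)=-0.3016, 0.1935×(-1.6422)=-0.3179, 0.1935×(-1.6422)=-0.3179.
Sum = -1.7581, so H' = 1.76.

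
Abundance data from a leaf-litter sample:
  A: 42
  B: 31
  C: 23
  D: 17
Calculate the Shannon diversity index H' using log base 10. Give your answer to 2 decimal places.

0.58

Total N = 42+31+23+17 = 113, so the proportions are 0.3717, 0.2743, 0.2035, 0.1504 (working shown to 4 dp, full precision carried).
Each pᵢ log₁₀ pᵢ term: 0.3717×(-0.4298)=-0.1598, 0.2743×(-0.5617)=-0.1541, 0.2035×(-0.6914)=-0.1407, 0.1504×(-0.8226)=-0.1238.
Sum = -0.5783, so H' = 0.58.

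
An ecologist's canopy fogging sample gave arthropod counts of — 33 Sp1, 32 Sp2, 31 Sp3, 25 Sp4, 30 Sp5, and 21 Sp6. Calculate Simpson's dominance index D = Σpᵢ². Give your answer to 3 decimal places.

Total N = 33+32+31+25+30+21 = 172, so the proportions are 0.19186, 0.18605, 0.18023, 0.14535, 0.17442, 0.12209 (working shown to 5 dp, full precision carried).
D = 0.19186² + 0.18605² + 0.18023² + 0.14535² + 0.17442² + 0.12209² = 0.03681 + 0.03461 + 0.03248 + 0.02113 + 0.03042 + 0.01491 = 0.17036.
To 3 decimal places, D = 0.170.

0.170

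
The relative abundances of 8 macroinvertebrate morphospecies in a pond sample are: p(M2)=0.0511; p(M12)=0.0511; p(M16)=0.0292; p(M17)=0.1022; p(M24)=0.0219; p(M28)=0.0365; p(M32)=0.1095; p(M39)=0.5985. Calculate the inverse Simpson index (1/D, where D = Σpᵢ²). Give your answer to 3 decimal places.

D = 0.0511² + 0.0511² + 0.0292² + 0.1022² + 0.0219² + 0.0365² + 0.1095² + 0.5985² = 0.002611 + 0.002611 + 0.000853 + 0.010445 + 0.000480 + 0.001332 + 0.011990 + 0.358202 = 0.388524 (working shown to 6 dp, full precision carried).
So 1/D = 2.57384, i.e. 2.574 to 3 decimal places.

2.574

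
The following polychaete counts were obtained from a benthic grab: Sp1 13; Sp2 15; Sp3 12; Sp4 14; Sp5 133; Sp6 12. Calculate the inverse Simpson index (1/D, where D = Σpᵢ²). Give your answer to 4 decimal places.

2.1329

Total N = 13+15+12+14+133+12 = 199, so the proportions are 0.0653266, 0.0753769, 0.0603015, 0.0703518, 0.6683417, 0.0603015 (working shown to 7 dp, full precision carried).
D = 0.0653266² + 0.0753769² + 0.0603015² + 0.0703518² + 0.6683417² + 0.0603015² = 0.0042676 + 0.0056817 + 0.0036363 + 0.0049494 + 0.4466806 + 0.0036363 = 0.4688518.
So 1/D = 2.132870, i.e. 2.1329 to 4 decimal places.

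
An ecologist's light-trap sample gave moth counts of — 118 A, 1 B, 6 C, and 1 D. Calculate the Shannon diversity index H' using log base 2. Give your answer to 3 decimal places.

Total N = 118+1+6+1 = 126, so the proportions are 0.93651, 0.00794, 0.04762, 0.00794 (working shown to 5 dp, full precision carried).
Each pᵢ log₂ pᵢ term: 0.93651×(-0.09464)=-0.08863, 0.00794×(-6.97728)=-0.05538, 0.04762×(-4.39232)=-0.20916, 0.00794×(-6.97728)=-0.05538.
Sum = -0.40854, so H' = 0.409.

0.409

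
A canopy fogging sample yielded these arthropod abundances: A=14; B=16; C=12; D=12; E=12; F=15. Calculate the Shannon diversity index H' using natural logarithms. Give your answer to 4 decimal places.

1.7848

Total N = 14+16+12+12+12+15 = 81, so the proportions are 0.1728395, 0.1975309, 0.1481481, 0.1481481, 0.1481481, 0.1851852 (working shown to 7 dp, full precision carried).
Each pᵢ ln pᵢ term: 0.1728395×(-1.7553918)=-0.3034011, 0.1975309×(-1.6218604)=-0.3203675, 0.1481481×(-1.9095425)=-0.2828952, 0.1481481×(-1.9095425)=-0.2828952, 0.1481481×(-1.9095425)=-0.2828952, 0.1851852×(-1.6863990)=-0.3122961.
Sum = -1.7847502, so H' = 1.7848.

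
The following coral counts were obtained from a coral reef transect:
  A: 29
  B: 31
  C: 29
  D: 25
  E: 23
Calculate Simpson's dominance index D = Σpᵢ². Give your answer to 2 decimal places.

0.20

Total N = 29+31+29+25+23 = 137, so the proportions are 0.2117, 0.2263, 0.2117, 0.1825, 0.1679 (working shown to 4 dp, full precision carried).
D = 0.2117² + 0.2263² + 0.2117² + 0.1825² + 0.1679² = 0.0448 + 0.0512 + 0.0448 + 0.0333 + 0.0282 = 0.2023.
To 2 decimal places, D = 0.20.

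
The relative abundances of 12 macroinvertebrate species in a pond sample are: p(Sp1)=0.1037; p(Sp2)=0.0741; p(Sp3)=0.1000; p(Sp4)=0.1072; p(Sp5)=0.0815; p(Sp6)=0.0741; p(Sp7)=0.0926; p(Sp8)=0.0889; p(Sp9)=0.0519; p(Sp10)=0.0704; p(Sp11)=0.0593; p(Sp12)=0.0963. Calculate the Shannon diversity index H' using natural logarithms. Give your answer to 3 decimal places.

Each pᵢ ln pᵢ term (working shown to 5 dp, full precision carried): 0.1037×(-2.26625)=-0.23501, 0.0741×(-2.60234)=-0.19283, 0.1×(-2.30259)=-0.23026, 0.1072×(-2.23306)=-0.23938, 0.0815×(-2.50715)=-0.20433, 0.0741×(-2.60234)=-0.19283, 0.0926×(-2.37947)=-0.22034, 0.0889×(-2.42024)=-0.21516, 0.0519×(-2.95844)=-0.15354, 0.0704×(-2.65356)=-0.18681, 0.0593×(-2.82515)=-0.16753, 0.0963×(-2.34029)=-0.22537.
Sum = -2.46341, so H' = 2.463.

2.463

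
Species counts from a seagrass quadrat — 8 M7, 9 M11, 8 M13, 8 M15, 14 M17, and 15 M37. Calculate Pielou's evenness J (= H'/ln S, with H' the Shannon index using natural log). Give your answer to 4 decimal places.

Total N = 8+9+8+8+14+15 = 62, so the proportions are 0.129032, 0.145161, 0.129032, 0.129032, 0.225806, 0.241935 (working shown to 6 dp, full precision carried).
H' = −Σ pᵢ ln pᵢ = −((-0.264218) + (-0.280148) + (-0.264218) + (-0.264218) + (-0.336017) + (-0.343327)) = 1.752148.
With S = 6 species, ln S = 1.791759, so J = 1.752148/1.791759 = 0.977892, i.e. 0.9779 to 4 decimal places.

0.9779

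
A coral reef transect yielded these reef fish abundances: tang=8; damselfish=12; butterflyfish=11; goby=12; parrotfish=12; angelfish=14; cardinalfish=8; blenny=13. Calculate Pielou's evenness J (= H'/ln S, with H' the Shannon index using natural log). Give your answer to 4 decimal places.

Total N = 8+12+11+12+12+14+8+13 = 90, so the proportions are 0.088889, 0.133333, 0.122222, 0.133333, 0.133333, 0.155556, 0.088889, 0.144444 (working shown to 6 dp, full precision carried).
H' = −Σ pᵢ ln pᵢ = −((-0.215144) + (-0.268654) + (-0.256901) + (-0.268654) + (-0.268654) + (-0.289450) + (-0.215144) + (-0.279480)) = 2.062080.
With S = 8 species, ln S = 2.079442, so J = 2.062080/2.079442 = 0.991651, i.e. 0.9917 to 4 decimal places.

0.9917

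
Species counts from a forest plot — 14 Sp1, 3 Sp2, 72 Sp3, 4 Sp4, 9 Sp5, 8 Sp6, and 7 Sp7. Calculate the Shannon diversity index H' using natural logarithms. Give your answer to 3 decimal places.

1.311

Total N = 14+3+72+4+9+8+7 = 117, so the proportions are 0.11966, 0.02564, 0.61538, 0.03419, 0.07692, 0.06838, 0.05983 (working shown to 5 dp, full precision carried).
Each pᵢ ln pᵢ term: 0.11966×(-2.12312)=-0.25405, 0.02564×(-3.66356)=-0.09394, 0.61538×(-0.48551)=-0.29877, 0.03419×(-3.37588)=-0.11541, 0.07692×(-2.56495)=-0.19730, 0.06838×(-2.68273)=-0.18343, 0.05983×(-2.81626)=-0.16849.
Sum = -1.31141, so H' = 1.311.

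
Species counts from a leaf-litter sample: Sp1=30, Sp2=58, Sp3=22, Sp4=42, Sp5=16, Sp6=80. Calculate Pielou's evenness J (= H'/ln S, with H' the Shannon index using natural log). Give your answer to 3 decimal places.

Total N = 30+58+22+42+16+80 = 248, so the proportions are 0.12097, 0.23387, 0.08871, 0.16935, 0.06452, 0.32258 (working shown to 5 dp, full precision carried).
H' = −Σ pᵢ ln pᵢ = −((-0.25551) + (-0.33981) + (-0.21489) + (-0.30073) + (-0.17683) + (-0.36497)) = 1.65274.
With S = 6 species, ln S = 1.79176, so J = 1.65274/1.79176 = 0.92241, i.e. 0.922 to 3 decimal places.

0.922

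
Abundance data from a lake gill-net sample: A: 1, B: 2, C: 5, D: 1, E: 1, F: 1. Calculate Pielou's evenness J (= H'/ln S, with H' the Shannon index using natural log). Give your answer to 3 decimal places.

Total N = 1+2+5+1+1+1 = 11, so the proportions are 0.09091, 0.18182, 0.45455, 0.09091, 0.09091, 0.09091 (working shown to 5 dp, full precision carried).
H' = −Σ pᵢ ln pᵢ = −((-0.21799) + (-0.30995) + (-0.35839) + (-0.21799) + (-0.21799) + (-0.21799)) = 1.54031.
With S = 6 species, ln S = 1.79176, so J = 1.54031/1.79176 = 0.85966, i.e. 0.860 to 3 decimal places.

0.860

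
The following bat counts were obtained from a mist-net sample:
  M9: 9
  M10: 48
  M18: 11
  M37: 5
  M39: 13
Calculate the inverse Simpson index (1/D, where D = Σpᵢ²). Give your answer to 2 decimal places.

2.74

Total N = 9+48+11+5+13 = 86, so the proportions are 0.10465, 0.55814, 0.12791, 0.05814, 0.15116 (working shown to 5 dp, full precision carried).
D = 0.10465² + 0.55814² + 0.12791² + 0.05814² + 0.15116² = 0.01095 + 0.31152 + 0.01636 + 0.00338 + 0.02285 = 0.36506.
So 1/D = 2.7393, i.e. 2.74 to 2 decimal places.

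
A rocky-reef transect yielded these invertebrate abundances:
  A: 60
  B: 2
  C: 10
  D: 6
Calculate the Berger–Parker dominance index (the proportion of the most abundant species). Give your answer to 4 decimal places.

0.7692

Total N = 60+2+10+6 = 78, so the proportions are 0.769231, 0.025641, 0.128205, 0.076923 (working shown to 6 dp, full precision carried).
The largest proportion is 0.769231, i.e. d = 0.7692 to 4 decimal places.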